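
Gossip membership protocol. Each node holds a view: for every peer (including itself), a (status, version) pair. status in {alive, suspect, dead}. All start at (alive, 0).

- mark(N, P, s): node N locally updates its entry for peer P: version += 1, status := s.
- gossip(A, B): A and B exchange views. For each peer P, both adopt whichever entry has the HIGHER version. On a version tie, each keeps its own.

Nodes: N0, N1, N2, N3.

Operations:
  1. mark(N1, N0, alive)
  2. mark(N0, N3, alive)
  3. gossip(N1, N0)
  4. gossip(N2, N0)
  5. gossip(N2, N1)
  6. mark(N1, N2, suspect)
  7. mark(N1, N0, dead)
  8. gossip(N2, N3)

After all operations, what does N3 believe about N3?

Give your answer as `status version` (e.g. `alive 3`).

Op 1: N1 marks N0=alive -> (alive,v1)
Op 2: N0 marks N3=alive -> (alive,v1)
Op 3: gossip N1<->N0 -> N1.N0=(alive,v1) N1.N1=(alive,v0) N1.N2=(alive,v0) N1.N3=(alive,v1) | N0.N0=(alive,v1) N0.N1=(alive,v0) N0.N2=(alive,v0) N0.N3=(alive,v1)
Op 4: gossip N2<->N0 -> N2.N0=(alive,v1) N2.N1=(alive,v0) N2.N2=(alive,v0) N2.N3=(alive,v1) | N0.N0=(alive,v1) N0.N1=(alive,v0) N0.N2=(alive,v0) N0.N3=(alive,v1)
Op 5: gossip N2<->N1 -> N2.N0=(alive,v1) N2.N1=(alive,v0) N2.N2=(alive,v0) N2.N3=(alive,v1) | N1.N0=(alive,v1) N1.N1=(alive,v0) N1.N2=(alive,v0) N1.N3=(alive,v1)
Op 6: N1 marks N2=suspect -> (suspect,v1)
Op 7: N1 marks N0=dead -> (dead,v2)
Op 8: gossip N2<->N3 -> N2.N0=(alive,v1) N2.N1=(alive,v0) N2.N2=(alive,v0) N2.N3=(alive,v1) | N3.N0=(alive,v1) N3.N1=(alive,v0) N3.N2=(alive,v0) N3.N3=(alive,v1)

Answer: alive 1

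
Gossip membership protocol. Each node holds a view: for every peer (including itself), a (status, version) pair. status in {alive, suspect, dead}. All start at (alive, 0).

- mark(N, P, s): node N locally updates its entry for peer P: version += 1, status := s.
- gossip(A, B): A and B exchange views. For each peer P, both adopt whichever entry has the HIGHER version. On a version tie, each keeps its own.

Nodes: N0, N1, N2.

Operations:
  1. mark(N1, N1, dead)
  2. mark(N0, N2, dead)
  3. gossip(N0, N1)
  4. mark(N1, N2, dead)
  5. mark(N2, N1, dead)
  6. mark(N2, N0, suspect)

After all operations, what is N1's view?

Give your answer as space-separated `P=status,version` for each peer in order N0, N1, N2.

Op 1: N1 marks N1=dead -> (dead,v1)
Op 2: N0 marks N2=dead -> (dead,v1)
Op 3: gossip N0<->N1 -> N0.N0=(alive,v0) N0.N1=(dead,v1) N0.N2=(dead,v1) | N1.N0=(alive,v0) N1.N1=(dead,v1) N1.N2=(dead,v1)
Op 4: N1 marks N2=dead -> (dead,v2)
Op 5: N2 marks N1=dead -> (dead,v1)
Op 6: N2 marks N0=suspect -> (suspect,v1)

Answer: N0=alive,0 N1=dead,1 N2=dead,2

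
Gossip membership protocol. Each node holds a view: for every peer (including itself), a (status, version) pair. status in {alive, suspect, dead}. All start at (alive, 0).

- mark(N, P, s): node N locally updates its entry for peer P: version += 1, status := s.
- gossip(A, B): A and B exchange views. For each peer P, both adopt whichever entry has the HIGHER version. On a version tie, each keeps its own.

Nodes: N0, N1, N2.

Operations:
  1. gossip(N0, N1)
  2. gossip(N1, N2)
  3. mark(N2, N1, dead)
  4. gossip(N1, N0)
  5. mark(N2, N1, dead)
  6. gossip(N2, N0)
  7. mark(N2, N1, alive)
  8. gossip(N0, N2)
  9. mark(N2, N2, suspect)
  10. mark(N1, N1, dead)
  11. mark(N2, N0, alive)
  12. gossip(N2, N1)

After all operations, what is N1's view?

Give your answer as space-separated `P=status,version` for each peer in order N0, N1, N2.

Answer: N0=alive,1 N1=alive,3 N2=suspect,1

Derivation:
Op 1: gossip N0<->N1 -> N0.N0=(alive,v0) N0.N1=(alive,v0) N0.N2=(alive,v0) | N1.N0=(alive,v0) N1.N1=(alive,v0) N1.N2=(alive,v0)
Op 2: gossip N1<->N2 -> N1.N0=(alive,v0) N1.N1=(alive,v0) N1.N2=(alive,v0) | N2.N0=(alive,v0) N2.N1=(alive,v0) N2.N2=(alive,v0)
Op 3: N2 marks N1=dead -> (dead,v1)
Op 4: gossip N1<->N0 -> N1.N0=(alive,v0) N1.N1=(alive,v0) N1.N2=(alive,v0) | N0.N0=(alive,v0) N0.N1=(alive,v0) N0.N2=(alive,v0)
Op 5: N2 marks N1=dead -> (dead,v2)
Op 6: gossip N2<->N0 -> N2.N0=(alive,v0) N2.N1=(dead,v2) N2.N2=(alive,v0) | N0.N0=(alive,v0) N0.N1=(dead,v2) N0.N2=(alive,v0)
Op 7: N2 marks N1=alive -> (alive,v3)
Op 8: gossip N0<->N2 -> N0.N0=(alive,v0) N0.N1=(alive,v3) N0.N2=(alive,v0) | N2.N0=(alive,v0) N2.N1=(alive,v3) N2.N2=(alive,v0)
Op 9: N2 marks N2=suspect -> (suspect,v1)
Op 10: N1 marks N1=dead -> (dead,v1)
Op 11: N2 marks N0=alive -> (alive,v1)
Op 12: gossip N2<->N1 -> N2.N0=(alive,v1) N2.N1=(alive,v3) N2.N2=(suspect,v1) | N1.N0=(alive,v1) N1.N1=(alive,v3) N1.N2=(suspect,v1)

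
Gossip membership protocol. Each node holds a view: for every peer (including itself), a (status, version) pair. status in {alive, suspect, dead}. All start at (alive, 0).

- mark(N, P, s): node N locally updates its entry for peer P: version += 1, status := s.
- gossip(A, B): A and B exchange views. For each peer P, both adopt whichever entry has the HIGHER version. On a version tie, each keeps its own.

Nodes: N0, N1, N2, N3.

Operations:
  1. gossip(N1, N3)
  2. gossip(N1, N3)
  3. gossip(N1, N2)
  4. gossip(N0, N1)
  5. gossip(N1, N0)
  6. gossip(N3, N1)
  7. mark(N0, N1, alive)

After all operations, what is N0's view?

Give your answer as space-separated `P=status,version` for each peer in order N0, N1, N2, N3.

Answer: N0=alive,0 N1=alive,1 N2=alive,0 N3=alive,0

Derivation:
Op 1: gossip N1<->N3 -> N1.N0=(alive,v0) N1.N1=(alive,v0) N1.N2=(alive,v0) N1.N3=(alive,v0) | N3.N0=(alive,v0) N3.N1=(alive,v0) N3.N2=(alive,v0) N3.N3=(alive,v0)
Op 2: gossip N1<->N3 -> N1.N0=(alive,v0) N1.N1=(alive,v0) N1.N2=(alive,v0) N1.N3=(alive,v0) | N3.N0=(alive,v0) N3.N1=(alive,v0) N3.N2=(alive,v0) N3.N3=(alive,v0)
Op 3: gossip N1<->N2 -> N1.N0=(alive,v0) N1.N1=(alive,v0) N1.N2=(alive,v0) N1.N3=(alive,v0) | N2.N0=(alive,v0) N2.N1=(alive,v0) N2.N2=(alive,v0) N2.N3=(alive,v0)
Op 4: gossip N0<->N1 -> N0.N0=(alive,v0) N0.N1=(alive,v0) N0.N2=(alive,v0) N0.N3=(alive,v0) | N1.N0=(alive,v0) N1.N1=(alive,v0) N1.N2=(alive,v0) N1.N3=(alive,v0)
Op 5: gossip N1<->N0 -> N1.N0=(alive,v0) N1.N1=(alive,v0) N1.N2=(alive,v0) N1.N3=(alive,v0) | N0.N0=(alive,v0) N0.N1=(alive,v0) N0.N2=(alive,v0) N0.N3=(alive,v0)
Op 6: gossip N3<->N1 -> N3.N0=(alive,v0) N3.N1=(alive,v0) N3.N2=(alive,v0) N3.N3=(alive,v0) | N1.N0=(alive,v0) N1.N1=(alive,v0) N1.N2=(alive,v0) N1.N3=(alive,v0)
Op 7: N0 marks N1=alive -> (alive,v1)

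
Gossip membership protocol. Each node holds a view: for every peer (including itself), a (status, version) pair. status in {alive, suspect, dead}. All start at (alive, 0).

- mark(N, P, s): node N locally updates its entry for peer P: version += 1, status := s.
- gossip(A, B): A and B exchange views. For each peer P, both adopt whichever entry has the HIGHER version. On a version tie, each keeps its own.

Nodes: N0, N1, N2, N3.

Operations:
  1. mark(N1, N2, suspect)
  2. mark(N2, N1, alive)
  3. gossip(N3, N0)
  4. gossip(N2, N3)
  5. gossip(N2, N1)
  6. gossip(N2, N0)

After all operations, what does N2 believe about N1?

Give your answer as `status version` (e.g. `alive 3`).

Op 1: N1 marks N2=suspect -> (suspect,v1)
Op 2: N2 marks N1=alive -> (alive,v1)
Op 3: gossip N3<->N0 -> N3.N0=(alive,v0) N3.N1=(alive,v0) N3.N2=(alive,v0) N3.N3=(alive,v0) | N0.N0=(alive,v0) N0.N1=(alive,v0) N0.N2=(alive,v0) N0.N3=(alive,v0)
Op 4: gossip N2<->N3 -> N2.N0=(alive,v0) N2.N1=(alive,v1) N2.N2=(alive,v0) N2.N3=(alive,v0) | N3.N0=(alive,v0) N3.N1=(alive,v1) N3.N2=(alive,v0) N3.N3=(alive,v0)
Op 5: gossip N2<->N1 -> N2.N0=(alive,v0) N2.N1=(alive,v1) N2.N2=(suspect,v1) N2.N3=(alive,v0) | N1.N0=(alive,v0) N1.N1=(alive,v1) N1.N2=(suspect,v1) N1.N3=(alive,v0)
Op 6: gossip N2<->N0 -> N2.N0=(alive,v0) N2.N1=(alive,v1) N2.N2=(suspect,v1) N2.N3=(alive,v0) | N0.N0=(alive,v0) N0.N1=(alive,v1) N0.N2=(suspect,v1) N0.N3=(alive,v0)

Answer: alive 1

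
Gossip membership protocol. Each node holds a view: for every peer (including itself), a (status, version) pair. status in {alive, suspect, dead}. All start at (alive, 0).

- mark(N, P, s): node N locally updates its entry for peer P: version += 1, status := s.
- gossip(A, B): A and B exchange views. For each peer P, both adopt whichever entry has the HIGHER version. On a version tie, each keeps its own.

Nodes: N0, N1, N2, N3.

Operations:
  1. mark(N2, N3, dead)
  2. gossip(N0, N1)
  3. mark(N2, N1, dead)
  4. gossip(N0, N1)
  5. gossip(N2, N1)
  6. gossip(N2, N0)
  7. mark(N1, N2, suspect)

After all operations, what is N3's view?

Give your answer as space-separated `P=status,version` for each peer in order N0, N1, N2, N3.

Op 1: N2 marks N3=dead -> (dead,v1)
Op 2: gossip N0<->N1 -> N0.N0=(alive,v0) N0.N1=(alive,v0) N0.N2=(alive,v0) N0.N3=(alive,v0) | N1.N0=(alive,v0) N1.N1=(alive,v0) N1.N2=(alive,v0) N1.N3=(alive,v0)
Op 3: N2 marks N1=dead -> (dead,v1)
Op 4: gossip N0<->N1 -> N0.N0=(alive,v0) N0.N1=(alive,v0) N0.N2=(alive,v0) N0.N3=(alive,v0) | N1.N0=(alive,v0) N1.N1=(alive,v0) N1.N2=(alive,v0) N1.N3=(alive,v0)
Op 5: gossip N2<->N1 -> N2.N0=(alive,v0) N2.N1=(dead,v1) N2.N2=(alive,v0) N2.N3=(dead,v1) | N1.N0=(alive,v0) N1.N1=(dead,v1) N1.N2=(alive,v0) N1.N3=(dead,v1)
Op 6: gossip N2<->N0 -> N2.N0=(alive,v0) N2.N1=(dead,v1) N2.N2=(alive,v0) N2.N3=(dead,v1) | N0.N0=(alive,v0) N0.N1=(dead,v1) N0.N2=(alive,v0) N0.N3=(dead,v1)
Op 7: N1 marks N2=suspect -> (suspect,v1)

Answer: N0=alive,0 N1=alive,0 N2=alive,0 N3=alive,0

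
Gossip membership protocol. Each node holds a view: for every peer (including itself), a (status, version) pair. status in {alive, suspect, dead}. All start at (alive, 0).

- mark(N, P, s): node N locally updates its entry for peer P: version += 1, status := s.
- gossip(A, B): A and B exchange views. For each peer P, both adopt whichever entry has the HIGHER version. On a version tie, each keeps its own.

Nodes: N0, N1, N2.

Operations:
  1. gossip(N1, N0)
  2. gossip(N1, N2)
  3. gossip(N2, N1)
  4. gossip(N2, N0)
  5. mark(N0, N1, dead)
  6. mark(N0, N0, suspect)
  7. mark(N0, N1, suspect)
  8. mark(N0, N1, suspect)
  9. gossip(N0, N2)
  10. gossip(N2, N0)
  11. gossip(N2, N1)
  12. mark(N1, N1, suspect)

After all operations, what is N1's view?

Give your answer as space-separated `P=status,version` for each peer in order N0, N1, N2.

Op 1: gossip N1<->N0 -> N1.N0=(alive,v0) N1.N1=(alive,v0) N1.N2=(alive,v0) | N0.N0=(alive,v0) N0.N1=(alive,v0) N0.N2=(alive,v0)
Op 2: gossip N1<->N2 -> N1.N0=(alive,v0) N1.N1=(alive,v0) N1.N2=(alive,v0) | N2.N0=(alive,v0) N2.N1=(alive,v0) N2.N2=(alive,v0)
Op 3: gossip N2<->N1 -> N2.N0=(alive,v0) N2.N1=(alive,v0) N2.N2=(alive,v0) | N1.N0=(alive,v0) N1.N1=(alive,v0) N1.N2=(alive,v0)
Op 4: gossip N2<->N0 -> N2.N0=(alive,v0) N2.N1=(alive,v0) N2.N2=(alive,v0) | N0.N0=(alive,v0) N0.N1=(alive,v0) N0.N2=(alive,v0)
Op 5: N0 marks N1=dead -> (dead,v1)
Op 6: N0 marks N0=suspect -> (suspect,v1)
Op 7: N0 marks N1=suspect -> (suspect,v2)
Op 8: N0 marks N1=suspect -> (suspect,v3)
Op 9: gossip N0<->N2 -> N0.N0=(suspect,v1) N0.N1=(suspect,v3) N0.N2=(alive,v0) | N2.N0=(suspect,v1) N2.N1=(suspect,v3) N2.N2=(alive,v0)
Op 10: gossip N2<->N0 -> N2.N0=(suspect,v1) N2.N1=(suspect,v3) N2.N2=(alive,v0) | N0.N0=(suspect,v1) N0.N1=(suspect,v3) N0.N2=(alive,v0)
Op 11: gossip N2<->N1 -> N2.N0=(suspect,v1) N2.N1=(suspect,v3) N2.N2=(alive,v0) | N1.N0=(suspect,v1) N1.N1=(suspect,v3) N1.N2=(alive,v0)
Op 12: N1 marks N1=suspect -> (suspect,v4)

Answer: N0=suspect,1 N1=suspect,4 N2=alive,0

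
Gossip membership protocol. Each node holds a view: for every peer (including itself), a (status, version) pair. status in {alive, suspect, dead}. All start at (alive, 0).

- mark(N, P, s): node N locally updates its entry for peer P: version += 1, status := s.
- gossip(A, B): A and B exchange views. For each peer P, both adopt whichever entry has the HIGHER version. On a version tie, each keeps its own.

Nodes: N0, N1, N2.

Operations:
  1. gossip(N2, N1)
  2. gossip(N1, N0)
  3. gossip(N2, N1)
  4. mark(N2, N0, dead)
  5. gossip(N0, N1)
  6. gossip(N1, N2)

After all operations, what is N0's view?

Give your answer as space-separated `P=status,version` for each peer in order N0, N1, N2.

Op 1: gossip N2<->N1 -> N2.N0=(alive,v0) N2.N1=(alive,v0) N2.N2=(alive,v0) | N1.N0=(alive,v0) N1.N1=(alive,v0) N1.N2=(alive,v0)
Op 2: gossip N1<->N0 -> N1.N0=(alive,v0) N1.N1=(alive,v0) N1.N2=(alive,v0) | N0.N0=(alive,v0) N0.N1=(alive,v0) N0.N2=(alive,v0)
Op 3: gossip N2<->N1 -> N2.N0=(alive,v0) N2.N1=(alive,v0) N2.N2=(alive,v0) | N1.N0=(alive,v0) N1.N1=(alive,v0) N1.N2=(alive,v0)
Op 4: N2 marks N0=dead -> (dead,v1)
Op 5: gossip N0<->N1 -> N0.N0=(alive,v0) N0.N1=(alive,v0) N0.N2=(alive,v0) | N1.N0=(alive,v0) N1.N1=(alive,v0) N1.N2=(alive,v0)
Op 6: gossip N1<->N2 -> N1.N0=(dead,v1) N1.N1=(alive,v0) N1.N2=(alive,v0) | N2.N0=(dead,v1) N2.N1=(alive,v0) N2.N2=(alive,v0)

Answer: N0=alive,0 N1=alive,0 N2=alive,0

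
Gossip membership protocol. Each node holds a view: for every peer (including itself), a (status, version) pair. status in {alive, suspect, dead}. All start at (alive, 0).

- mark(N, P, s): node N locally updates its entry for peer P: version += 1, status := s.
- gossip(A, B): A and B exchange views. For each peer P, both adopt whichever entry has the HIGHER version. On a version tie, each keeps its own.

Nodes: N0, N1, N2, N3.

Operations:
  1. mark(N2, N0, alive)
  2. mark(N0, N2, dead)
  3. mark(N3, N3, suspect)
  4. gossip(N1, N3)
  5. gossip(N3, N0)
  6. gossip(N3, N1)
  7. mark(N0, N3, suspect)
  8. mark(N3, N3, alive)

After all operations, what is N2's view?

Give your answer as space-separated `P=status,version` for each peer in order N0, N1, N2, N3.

Answer: N0=alive,1 N1=alive,0 N2=alive,0 N3=alive,0

Derivation:
Op 1: N2 marks N0=alive -> (alive,v1)
Op 2: N0 marks N2=dead -> (dead,v1)
Op 3: N3 marks N3=suspect -> (suspect,v1)
Op 4: gossip N1<->N3 -> N1.N0=(alive,v0) N1.N1=(alive,v0) N1.N2=(alive,v0) N1.N3=(suspect,v1) | N3.N0=(alive,v0) N3.N1=(alive,v0) N3.N2=(alive,v0) N3.N3=(suspect,v1)
Op 5: gossip N3<->N0 -> N3.N0=(alive,v0) N3.N1=(alive,v0) N3.N2=(dead,v1) N3.N3=(suspect,v1) | N0.N0=(alive,v0) N0.N1=(alive,v0) N0.N2=(dead,v1) N0.N3=(suspect,v1)
Op 6: gossip N3<->N1 -> N3.N0=(alive,v0) N3.N1=(alive,v0) N3.N2=(dead,v1) N3.N3=(suspect,v1) | N1.N0=(alive,v0) N1.N1=(alive,v0) N1.N2=(dead,v1) N1.N3=(suspect,v1)
Op 7: N0 marks N3=suspect -> (suspect,v2)
Op 8: N3 marks N3=alive -> (alive,v2)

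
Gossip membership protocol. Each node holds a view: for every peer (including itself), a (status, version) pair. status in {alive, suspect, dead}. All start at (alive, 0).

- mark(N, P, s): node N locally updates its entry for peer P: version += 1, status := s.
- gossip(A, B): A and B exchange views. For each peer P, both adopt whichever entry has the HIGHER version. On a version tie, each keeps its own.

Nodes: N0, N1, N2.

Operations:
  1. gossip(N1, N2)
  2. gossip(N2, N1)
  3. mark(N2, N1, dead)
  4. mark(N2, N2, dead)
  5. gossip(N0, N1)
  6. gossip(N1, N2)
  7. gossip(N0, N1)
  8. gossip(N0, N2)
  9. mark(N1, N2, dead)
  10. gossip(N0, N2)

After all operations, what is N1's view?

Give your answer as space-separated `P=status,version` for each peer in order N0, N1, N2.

Op 1: gossip N1<->N2 -> N1.N0=(alive,v0) N1.N1=(alive,v0) N1.N2=(alive,v0) | N2.N0=(alive,v0) N2.N1=(alive,v0) N2.N2=(alive,v0)
Op 2: gossip N2<->N1 -> N2.N0=(alive,v0) N2.N1=(alive,v0) N2.N2=(alive,v0) | N1.N0=(alive,v0) N1.N1=(alive,v0) N1.N2=(alive,v0)
Op 3: N2 marks N1=dead -> (dead,v1)
Op 4: N2 marks N2=dead -> (dead,v1)
Op 5: gossip N0<->N1 -> N0.N0=(alive,v0) N0.N1=(alive,v0) N0.N2=(alive,v0) | N1.N0=(alive,v0) N1.N1=(alive,v0) N1.N2=(alive,v0)
Op 6: gossip N1<->N2 -> N1.N0=(alive,v0) N1.N1=(dead,v1) N1.N2=(dead,v1) | N2.N0=(alive,v0) N2.N1=(dead,v1) N2.N2=(dead,v1)
Op 7: gossip N0<->N1 -> N0.N0=(alive,v0) N0.N1=(dead,v1) N0.N2=(dead,v1) | N1.N0=(alive,v0) N1.N1=(dead,v1) N1.N2=(dead,v1)
Op 8: gossip N0<->N2 -> N0.N0=(alive,v0) N0.N1=(dead,v1) N0.N2=(dead,v1) | N2.N0=(alive,v0) N2.N1=(dead,v1) N2.N2=(dead,v1)
Op 9: N1 marks N2=dead -> (dead,v2)
Op 10: gossip N0<->N2 -> N0.N0=(alive,v0) N0.N1=(dead,v1) N0.N2=(dead,v1) | N2.N0=(alive,v0) N2.N1=(dead,v1) N2.N2=(dead,v1)

Answer: N0=alive,0 N1=dead,1 N2=dead,2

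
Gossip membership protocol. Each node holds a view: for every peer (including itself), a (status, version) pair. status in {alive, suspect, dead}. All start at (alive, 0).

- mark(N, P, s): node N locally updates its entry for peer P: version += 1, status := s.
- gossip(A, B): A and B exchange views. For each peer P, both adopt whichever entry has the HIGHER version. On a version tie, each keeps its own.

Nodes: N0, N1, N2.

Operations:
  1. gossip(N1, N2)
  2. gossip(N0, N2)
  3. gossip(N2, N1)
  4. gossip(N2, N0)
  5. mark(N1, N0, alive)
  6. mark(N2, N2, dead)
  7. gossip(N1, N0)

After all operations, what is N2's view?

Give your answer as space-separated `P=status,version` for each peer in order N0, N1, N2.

Op 1: gossip N1<->N2 -> N1.N0=(alive,v0) N1.N1=(alive,v0) N1.N2=(alive,v0) | N2.N0=(alive,v0) N2.N1=(alive,v0) N2.N2=(alive,v0)
Op 2: gossip N0<->N2 -> N0.N0=(alive,v0) N0.N1=(alive,v0) N0.N2=(alive,v0) | N2.N0=(alive,v0) N2.N1=(alive,v0) N2.N2=(alive,v0)
Op 3: gossip N2<->N1 -> N2.N0=(alive,v0) N2.N1=(alive,v0) N2.N2=(alive,v0) | N1.N0=(alive,v0) N1.N1=(alive,v0) N1.N2=(alive,v0)
Op 4: gossip N2<->N0 -> N2.N0=(alive,v0) N2.N1=(alive,v0) N2.N2=(alive,v0) | N0.N0=(alive,v0) N0.N1=(alive,v0) N0.N2=(alive,v0)
Op 5: N1 marks N0=alive -> (alive,v1)
Op 6: N2 marks N2=dead -> (dead,v1)
Op 7: gossip N1<->N0 -> N1.N0=(alive,v1) N1.N1=(alive,v0) N1.N2=(alive,v0) | N0.N0=(alive,v1) N0.N1=(alive,v0) N0.N2=(alive,v0)

Answer: N0=alive,0 N1=alive,0 N2=dead,1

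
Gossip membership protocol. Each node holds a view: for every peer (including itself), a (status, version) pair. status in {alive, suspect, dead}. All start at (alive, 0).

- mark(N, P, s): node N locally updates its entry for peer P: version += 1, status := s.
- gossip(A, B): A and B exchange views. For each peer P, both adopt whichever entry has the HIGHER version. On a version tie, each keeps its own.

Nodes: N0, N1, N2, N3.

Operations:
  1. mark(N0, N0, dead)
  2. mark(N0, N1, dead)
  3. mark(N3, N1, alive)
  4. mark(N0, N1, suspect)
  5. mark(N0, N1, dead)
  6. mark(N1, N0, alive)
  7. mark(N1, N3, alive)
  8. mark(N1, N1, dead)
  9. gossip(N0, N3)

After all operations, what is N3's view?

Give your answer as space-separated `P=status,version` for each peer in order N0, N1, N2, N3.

Op 1: N0 marks N0=dead -> (dead,v1)
Op 2: N0 marks N1=dead -> (dead,v1)
Op 3: N3 marks N1=alive -> (alive,v1)
Op 4: N0 marks N1=suspect -> (suspect,v2)
Op 5: N0 marks N1=dead -> (dead,v3)
Op 6: N1 marks N0=alive -> (alive,v1)
Op 7: N1 marks N3=alive -> (alive,v1)
Op 8: N1 marks N1=dead -> (dead,v1)
Op 9: gossip N0<->N3 -> N0.N0=(dead,v1) N0.N1=(dead,v3) N0.N2=(alive,v0) N0.N3=(alive,v0) | N3.N0=(dead,v1) N3.N1=(dead,v3) N3.N2=(alive,v0) N3.N3=(alive,v0)

Answer: N0=dead,1 N1=dead,3 N2=alive,0 N3=alive,0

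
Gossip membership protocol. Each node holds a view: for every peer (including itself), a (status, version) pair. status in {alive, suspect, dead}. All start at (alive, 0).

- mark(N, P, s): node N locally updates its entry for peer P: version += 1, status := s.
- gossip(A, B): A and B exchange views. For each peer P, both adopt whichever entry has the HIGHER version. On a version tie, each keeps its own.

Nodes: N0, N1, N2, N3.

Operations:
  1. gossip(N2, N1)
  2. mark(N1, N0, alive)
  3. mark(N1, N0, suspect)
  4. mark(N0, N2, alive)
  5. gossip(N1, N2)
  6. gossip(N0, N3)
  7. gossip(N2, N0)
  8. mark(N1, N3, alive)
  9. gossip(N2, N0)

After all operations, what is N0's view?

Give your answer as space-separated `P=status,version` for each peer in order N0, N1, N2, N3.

Op 1: gossip N2<->N1 -> N2.N0=(alive,v0) N2.N1=(alive,v0) N2.N2=(alive,v0) N2.N3=(alive,v0) | N1.N0=(alive,v0) N1.N1=(alive,v0) N1.N2=(alive,v0) N1.N3=(alive,v0)
Op 2: N1 marks N0=alive -> (alive,v1)
Op 3: N1 marks N0=suspect -> (suspect,v2)
Op 4: N0 marks N2=alive -> (alive,v1)
Op 5: gossip N1<->N2 -> N1.N0=(suspect,v2) N1.N1=(alive,v0) N1.N2=(alive,v0) N1.N3=(alive,v0) | N2.N0=(suspect,v2) N2.N1=(alive,v0) N2.N2=(alive,v0) N2.N3=(alive,v0)
Op 6: gossip N0<->N3 -> N0.N0=(alive,v0) N0.N1=(alive,v0) N0.N2=(alive,v1) N0.N3=(alive,v0) | N3.N0=(alive,v0) N3.N1=(alive,v0) N3.N2=(alive,v1) N3.N3=(alive,v0)
Op 7: gossip N2<->N0 -> N2.N0=(suspect,v2) N2.N1=(alive,v0) N2.N2=(alive,v1) N2.N3=(alive,v0) | N0.N0=(suspect,v2) N0.N1=(alive,v0) N0.N2=(alive,v1) N0.N3=(alive,v0)
Op 8: N1 marks N3=alive -> (alive,v1)
Op 9: gossip N2<->N0 -> N2.N0=(suspect,v2) N2.N1=(alive,v0) N2.N2=(alive,v1) N2.N3=(alive,v0) | N0.N0=(suspect,v2) N0.N1=(alive,v0) N0.N2=(alive,v1) N0.N3=(alive,v0)

Answer: N0=suspect,2 N1=alive,0 N2=alive,1 N3=alive,0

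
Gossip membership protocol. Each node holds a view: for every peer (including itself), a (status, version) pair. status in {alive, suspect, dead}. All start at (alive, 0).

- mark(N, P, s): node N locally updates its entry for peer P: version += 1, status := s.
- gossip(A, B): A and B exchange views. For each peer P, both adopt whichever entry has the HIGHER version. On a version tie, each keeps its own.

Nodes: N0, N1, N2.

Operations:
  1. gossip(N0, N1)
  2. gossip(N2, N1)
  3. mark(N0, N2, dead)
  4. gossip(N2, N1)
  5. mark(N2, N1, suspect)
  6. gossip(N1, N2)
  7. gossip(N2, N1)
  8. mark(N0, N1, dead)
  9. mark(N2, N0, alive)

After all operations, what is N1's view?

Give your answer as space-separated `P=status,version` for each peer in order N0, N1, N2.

Op 1: gossip N0<->N1 -> N0.N0=(alive,v0) N0.N1=(alive,v0) N0.N2=(alive,v0) | N1.N0=(alive,v0) N1.N1=(alive,v0) N1.N2=(alive,v0)
Op 2: gossip N2<->N1 -> N2.N0=(alive,v0) N2.N1=(alive,v0) N2.N2=(alive,v0) | N1.N0=(alive,v0) N1.N1=(alive,v0) N1.N2=(alive,v0)
Op 3: N0 marks N2=dead -> (dead,v1)
Op 4: gossip N2<->N1 -> N2.N0=(alive,v0) N2.N1=(alive,v0) N2.N2=(alive,v0) | N1.N0=(alive,v0) N1.N1=(alive,v0) N1.N2=(alive,v0)
Op 5: N2 marks N1=suspect -> (suspect,v1)
Op 6: gossip N1<->N2 -> N1.N0=(alive,v0) N1.N1=(suspect,v1) N1.N2=(alive,v0) | N2.N0=(alive,v0) N2.N1=(suspect,v1) N2.N2=(alive,v0)
Op 7: gossip N2<->N1 -> N2.N0=(alive,v0) N2.N1=(suspect,v1) N2.N2=(alive,v0) | N1.N0=(alive,v0) N1.N1=(suspect,v1) N1.N2=(alive,v0)
Op 8: N0 marks N1=dead -> (dead,v1)
Op 9: N2 marks N0=alive -> (alive,v1)

Answer: N0=alive,0 N1=suspect,1 N2=alive,0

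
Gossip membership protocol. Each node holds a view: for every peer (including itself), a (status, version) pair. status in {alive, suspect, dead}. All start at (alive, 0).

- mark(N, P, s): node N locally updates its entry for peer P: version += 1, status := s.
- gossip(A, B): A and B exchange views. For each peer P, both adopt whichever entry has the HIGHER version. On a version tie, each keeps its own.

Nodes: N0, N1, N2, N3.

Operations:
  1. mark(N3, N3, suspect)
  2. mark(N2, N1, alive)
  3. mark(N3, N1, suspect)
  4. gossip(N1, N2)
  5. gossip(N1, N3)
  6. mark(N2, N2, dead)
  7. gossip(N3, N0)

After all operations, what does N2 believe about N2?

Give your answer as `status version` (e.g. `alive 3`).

Answer: dead 1

Derivation:
Op 1: N3 marks N3=suspect -> (suspect,v1)
Op 2: N2 marks N1=alive -> (alive,v1)
Op 3: N3 marks N1=suspect -> (suspect,v1)
Op 4: gossip N1<->N2 -> N1.N0=(alive,v0) N1.N1=(alive,v1) N1.N2=(alive,v0) N1.N3=(alive,v0) | N2.N0=(alive,v0) N2.N1=(alive,v1) N2.N2=(alive,v0) N2.N3=(alive,v0)
Op 5: gossip N1<->N3 -> N1.N0=(alive,v0) N1.N1=(alive,v1) N1.N2=(alive,v0) N1.N3=(suspect,v1) | N3.N0=(alive,v0) N3.N1=(suspect,v1) N3.N2=(alive,v0) N3.N3=(suspect,v1)
Op 6: N2 marks N2=dead -> (dead,v1)
Op 7: gossip N3<->N0 -> N3.N0=(alive,v0) N3.N1=(suspect,v1) N3.N2=(alive,v0) N3.N3=(suspect,v1) | N0.N0=(alive,v0) N0.N1=(suspect,v1) N0.N2=(alive,v0) N0.N3=(suspect,v1)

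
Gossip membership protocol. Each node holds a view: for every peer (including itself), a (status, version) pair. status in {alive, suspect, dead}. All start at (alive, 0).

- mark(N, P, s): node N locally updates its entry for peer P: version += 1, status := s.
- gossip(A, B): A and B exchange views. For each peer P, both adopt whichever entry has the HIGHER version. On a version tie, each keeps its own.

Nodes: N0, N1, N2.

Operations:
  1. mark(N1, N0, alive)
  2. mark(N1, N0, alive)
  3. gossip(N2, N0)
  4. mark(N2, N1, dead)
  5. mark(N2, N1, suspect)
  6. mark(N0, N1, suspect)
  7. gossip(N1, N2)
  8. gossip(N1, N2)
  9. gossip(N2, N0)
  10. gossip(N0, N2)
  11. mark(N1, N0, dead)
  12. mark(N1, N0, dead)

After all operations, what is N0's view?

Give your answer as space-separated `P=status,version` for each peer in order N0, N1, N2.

Answer: N0=alive,2 N1=suspect,2 N2=alive,0

Derivation:
Op 1: N1 marks N0=alive -> (alive,v1)
Op 2: N1 marks N0=alive -> (alive,v2)
Op 3: gossip N2<->N0 -> N2.N0=(alive,v0) N2.N1=(alive,v0) N2.N2=(alive,v0) | N0.N0=(alive,v0) N0.N1=(alive,v0) N0.N2=(alive,v0)
Op 4: N2 marks N1=dead -> (dead,v1)
Op 5: N2 marks N1=suspect -> (suspect,v2)
Op 6: N0 marks N1=suspect -> (suspect,v1)
Op 7: gossip N1<->N2 -> N1.N0=(alive,v2) N1.N1=(suspect,v2) N1.N2=(alive,v0) | N2.N0=(alive,v2) N2.N1=(suspect,v2) N2.N2=(alive,v0)
Op 8: gossip N1<->N2 -> N1.N0=(alive,v2) N1.N1=(suspect,v2) N1.N2=(alive,v0) | N2.N0=(alive,v2) N2.N1=(suspect,v2) N2.N2=(alive,v0)
Op 9: gossip N2<->N0 -> N2.N0=(alive,v2) N2.N1=(suspect,v2) N2.N2=(alive,v0) | N0.N0=(alive,v2) N0.N1=(suspect,v2) N0.N2=(alive,v0)
Op 10: gossip N0<->N2 -> N0.N0=(alive,v2) N0.N1=(suspect,v2) N0.N2=(alive,v0) | N2.N0=(alive,v2) N2.N1=(suspect,v2) N2.N2=(alive,v0)
Op 11: N1 marks N0=dead -> (dead,v3)
Op 12: N1 marks N0=dead -> (dead,v4)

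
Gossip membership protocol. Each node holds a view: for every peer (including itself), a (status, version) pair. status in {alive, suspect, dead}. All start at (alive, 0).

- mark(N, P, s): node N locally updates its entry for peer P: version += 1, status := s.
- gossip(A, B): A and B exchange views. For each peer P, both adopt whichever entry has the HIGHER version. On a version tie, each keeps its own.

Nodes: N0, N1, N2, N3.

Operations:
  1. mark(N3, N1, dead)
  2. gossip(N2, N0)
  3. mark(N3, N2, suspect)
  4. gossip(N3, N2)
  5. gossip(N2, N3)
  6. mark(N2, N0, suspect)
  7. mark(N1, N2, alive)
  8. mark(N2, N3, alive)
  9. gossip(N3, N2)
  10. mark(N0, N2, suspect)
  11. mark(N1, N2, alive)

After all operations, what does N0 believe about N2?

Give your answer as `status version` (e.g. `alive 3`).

Op 1: N3 marks N1=dead -> (dead,v1)
Op 2: gossip N2<->N0 -> N2.N0=(alive,v0) N2.N1=(alive,v0) N2.N2=(alive,v0) N2.N3=(alive,v0) | N0.N0=(alive,v0) N0.N1=(alive,v0) N0.N2=(alive,v0) N0.N3=(alive,v0)
Op 3: N3 marks N2=suspect -> (suspect,v1)
Op 4: gossip N3<->N2 -> N3.N0=(alive,v0) N3.N1=(dead,v1) N3.N2=(suspect,v1) N3.N3=(alive,v0) | N2.N0=(alive,v0) N2.N1=(dead,v1) N2.N2=(suspect,v1) N2.N3=(alive,v0)
Op 5: gossip N2<->N3 -> N2.N0=(alive,v0) N2.N1=(dead,v1) N2.N2=(suspect,v1) N2.N3=(alive,v0) | N3.N0=(alive,v0) N3.N1=(dead,v1) N3.N2=(suspect,v1) N3.N3=(alive,v0)
Op 6: N2 marks N0=suspect -> (suspect,v1)
Op 7: N1 marks N2=alive -> (alive,v1)
Op 8: N2 marks N3=alive -> (alive,v1)
Op 9: gossip N3<->N2 -> N3.N0=(suspect,v1) N3.N1=(dead,v1) N3.N2=(suspect,v1) N3.N3=(alive,v1) | N2.N0=(suspect,v1) N2.N1=(dead,v1) N2.N2=(suspect,v1) N2.N3=(alive,v1)
Op 10: N0 marks N2=suspect -> (suspect,v1)
Op 11: N1 marks N2=alive -> (alive,v2)

Answer: suspect 1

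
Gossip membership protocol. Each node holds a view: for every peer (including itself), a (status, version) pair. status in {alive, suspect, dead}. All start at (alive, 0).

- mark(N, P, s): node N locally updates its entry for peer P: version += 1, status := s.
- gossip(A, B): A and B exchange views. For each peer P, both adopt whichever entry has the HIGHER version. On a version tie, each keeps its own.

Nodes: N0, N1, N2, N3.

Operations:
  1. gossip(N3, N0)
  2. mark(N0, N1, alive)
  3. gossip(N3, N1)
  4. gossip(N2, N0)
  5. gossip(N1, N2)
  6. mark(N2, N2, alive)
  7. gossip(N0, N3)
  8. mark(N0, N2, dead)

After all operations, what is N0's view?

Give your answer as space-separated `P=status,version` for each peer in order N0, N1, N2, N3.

Op 1: gossip N3<->N0 -> N3.N0=(alive,v0) N3.N1=(alive,v0) N3.N2=(alive,v0) N3.N3=(alive,v0) | N0.N0=(alive,v0) N0.N1=(alive,v0) N0.N2=(alive,v0) N0.N3=(alive,v0)
Op 2: N0 marks N1=alive -> (alive,v1)
Op 3: gossip N3<->N1 -> N3.N0=(alive,v0) N3.N1=(alive,v0) N3.N2=(alive,v0) N3.N3=(alive,v0) | N1.N0=(alive,v0) N1.N1=(alive,v0) N1.N2=(alive,v0) N1.N3=(alive,v0)
Op 4: gossip N2<->N0 -> N2.N0=(alive,v0) N2.N1=(alive,v1) N2.N2=(alive,v0) N2.N3=(alive,v0) | N0.N0=(alive,v0) N0.N1=(alive,v1) N0.N2=(alive,v0) N0.N3=(alive,v0)
Op 5: gossip N1<->N2 -> N1.N0=(alive,v0) N1.N1=(alive,v1) N1.N2=(alive,v0) N1.N3=(alive,v0) | N2.N0=(alive,v0) N2.N1=(alive,v1) N2.N2=(alive,v0) N2.N3=(alive,v0)
Op 6: N2 marks N2=alive -> (alive,v1)
Op 7: gossip N0<->N3 -> N0.N0=(alive,v0) N0.N1=(alive,v1) N0.N2=(alive,v0) N0.N3=(alive,v0) | N3.N0=(alive,v0) N3.N1=(alive,v1) N3.N2=(alive,v0) N3.N3=(alive,v0)
Op 8: N0 marks N2=dead -> (dead,v1)

Answer: N0=alive,0 N1=alive,1 N2=dead,1 N3=alive,0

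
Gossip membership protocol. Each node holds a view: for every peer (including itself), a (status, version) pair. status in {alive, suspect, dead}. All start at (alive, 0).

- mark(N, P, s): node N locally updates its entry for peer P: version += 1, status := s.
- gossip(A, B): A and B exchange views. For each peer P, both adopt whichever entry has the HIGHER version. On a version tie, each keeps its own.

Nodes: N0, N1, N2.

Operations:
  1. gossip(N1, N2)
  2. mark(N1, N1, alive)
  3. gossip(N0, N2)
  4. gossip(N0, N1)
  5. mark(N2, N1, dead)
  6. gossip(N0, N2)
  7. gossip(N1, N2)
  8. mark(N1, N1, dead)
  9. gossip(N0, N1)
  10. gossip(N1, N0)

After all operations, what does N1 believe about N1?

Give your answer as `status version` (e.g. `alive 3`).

Op 1: gossip N1<->N2 -> N1.N0=(alive,v0) N1.N1=(alive,v0) N1.N2=(alive,v0) | N2.N0=(alive,v0) N2.N1=(alive,v0) N2.N2=(alive,v0)
Op 2: N1 marks N1=alive -> (alive,v1)
Op 3: gossip N0<->N2 -> N0.N0=(alive,v0) N0.N1=(alive,v0) N0.N2=(alive,v0) | N2.N0=(alive,v0) N2.N1=(alive,v0) N2.N2=(alive,v0)
Op 4: gossip N0<->N1 -> N0.N0=(alive,v0) N0.N1=(alive,v1) N0.N2=(alive,v0) | N1.N0=(alive,v0) N1.N1=(alive,v1) N1.N2=(alive,v0)
Op 5: N2 marks N1=dead -> (dead,v1)
Op 6: gossip N0<->N2 -> N0.N0=(alive,v0) N0.N1=(alive,v1) N0.N2=(alive,v0) | N2.N0=(alive,v0) N2.N1=(dead,v1) N2.N2=(alive,v0)
Op 7: gossip N1<->N2 -> N1.N0=(alive,v0) N1.N1=(alive,v1) N1.N2=(alive,v0) | N2.N0=(alive,v0) N2.N1=(dead,v1) N2.N2=(alive,v0)
Op 8: N1 marks N1=dead -> (dead,v2)
Op 9: gossip N0<->N1 -> N0.N0=(alive,v0) N0.N1=(dead,v2) N0.N2=(alive,v0) | N1.N0=(alive,v0) N1.N1=(dead,v2) N1.N2=(alive,v0)
Op 10: gossip N1<->N0 -> N1.N0=(alive,v0) N1.N1=(dead,v2) N1.N2=(alive,v0) | N0.N0=(alive,v0) N0.N1=(dead,v2) N0.N2=(alive,v0)

Answer: dead 2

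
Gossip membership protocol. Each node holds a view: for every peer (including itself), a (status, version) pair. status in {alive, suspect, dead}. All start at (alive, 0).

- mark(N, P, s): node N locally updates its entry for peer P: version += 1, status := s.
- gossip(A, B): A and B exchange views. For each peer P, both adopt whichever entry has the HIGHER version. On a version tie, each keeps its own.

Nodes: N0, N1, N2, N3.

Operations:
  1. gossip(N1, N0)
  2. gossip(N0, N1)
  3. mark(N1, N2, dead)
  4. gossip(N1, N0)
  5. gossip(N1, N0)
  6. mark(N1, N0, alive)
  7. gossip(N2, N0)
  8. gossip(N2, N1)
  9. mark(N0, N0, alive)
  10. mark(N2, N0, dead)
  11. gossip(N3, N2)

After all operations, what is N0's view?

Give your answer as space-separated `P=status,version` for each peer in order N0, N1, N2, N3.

Answer: N0=alive,1 N1=alive,0 N2=dead,1 N3=alive,0

Derivation:
Op 1: gossip N1<->N0 -> N1.N0=(alive,v0) N1.N1=(alive,v0) N1.N2=(alive,v0) N1.N3=(alive,v0) | N0.N0=(alive,v0) N0.N1=(alive,v0) N0.N2=(alive,v0) N0.N3=(alive,v0)
Op 2: gossip N0<->N1 -> N0.N0=(alive,v0) N0.N1=(alive,v0) N0.N2=(alive,v0) N0.N3=(alive,v0) | N1.N0=(alive,v0) N1.N1=(alive,v0) N1.N2=(alive,v0) N1.N3=(alive,v0)
Op 3: N1 marks N2=dead -> (dead,v1)
Op 4: gossip N1<->N0 -> N1.N0=(alive,v0) N1.N1=(alive,v0) N1.N2=(dead,v1) N1.N3=(alive,v0) | N0.N0=(alive,v0) N0.N1=(alive,v0) N0.N2=(dead,v1) N0.N3=(alive,v0)
Op 5: gossip N1<->N0 -> N1.N0=(alive,v0) N1.N1=(alive,v0) N1.N2=(dead,v1) N1.N3=(alive,v0) | N0.N0=(alive,v0) N0.N1=(alive,v0) N0.N2=(dead,v1) N0.N3=(alive,v0)
Op 6: N1 marks N0=alive -> (alive,v1)
Op 7: gossip N2<->N0 -> N2.N0=(alive,v0) N2.N1=(alive,v0) N2.N2=(dead,v1) N2.N3=(alive,v0) | N0.N0=(alive,v0) N0.N1=(alive,v0) N0.N2=(dead,v1) N0.N3=(alive,v0)
Op 8: gossip N2<->N1 -> N2.N0=(alive,v1) N2.N1=(alive,v0) N2.N2=(dead,v1) N2.N3=(alive,v0) | N1.N0=(alive,v1) N1.N1=(alive,v0) N1.N2=(dead,v1) N1.N3=(alive,v0)
Op 9: N0 marks N0=alive -> (alive,v1)
Op 10: N2 marks N0=dead -> (dead,v2)
Op 11: gossip N3<->N2 -> N3.N0=(dead,v2) N3.N1=(alive,v0) N3.N2=(dead,v1) N3.N3=(alive,v0) | N2.N0=(dead,v2) N2.N1=(alive,v0) N2.N2=(dead,v1) N2.N3=(alive,v0)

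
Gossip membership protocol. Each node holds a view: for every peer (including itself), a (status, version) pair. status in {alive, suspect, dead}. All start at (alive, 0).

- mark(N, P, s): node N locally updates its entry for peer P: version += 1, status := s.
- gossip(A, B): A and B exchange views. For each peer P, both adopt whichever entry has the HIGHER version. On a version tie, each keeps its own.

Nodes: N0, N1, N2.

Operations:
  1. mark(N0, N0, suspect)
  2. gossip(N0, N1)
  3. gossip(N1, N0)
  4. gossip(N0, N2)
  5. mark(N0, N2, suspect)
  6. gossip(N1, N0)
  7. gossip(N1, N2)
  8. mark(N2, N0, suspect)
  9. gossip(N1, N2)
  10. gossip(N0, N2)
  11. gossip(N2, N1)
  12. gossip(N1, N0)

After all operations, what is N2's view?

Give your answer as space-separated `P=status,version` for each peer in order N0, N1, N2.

Answer: N0=suspect,2 N1=alive,0 N2=suspect,1

Derivation:
Op 1: N0 marks N0=suspect -> (suspect,v1)
Op 2: gossip N0<->N1 -> N0.N0=(suspect,v1) N0.N1=(alive,v0) N0.N2=(alive,v0) | N1.N0=(suspect,v1) N1.N1=(alive,v0) N1.N2=(alive,v0)
Op 3: gossip N1<->N0 -> N1.N0=(suspect,v1) N1.N1=(alive,v0) N1.N2=(alive,v0) | N0.N0=(suspect,v1) N0.N1=(alive,v0) N0.N2=(alive,v0)
Op 4: gossip N0<->N2 -> N0.N0=(suspect,v1) N0.N1=(alive,v0) N0.N2=(alive,v0) | N2.N0=(suspect,v1) N2.N1=(alive,v0) N2.N2=(alive,v0)
Op 5: N0 marks N2=suspect -> (suspect,v1)
Op 6: gossip N1<->N0 -> N1.N0=(suspect,v1) N1.N1=(alive,v0) N1.N2=(suspect,v1) | N0.N0=(suspect,v1) N0.N1=(alive,v0) N0.N2=(suspect,v1)
Op 7: gossip N1<->N2 -> N1.N0=(suspect,v1) N1.N1=(alive,v0) N1.N2=(suspect,v1) | N2.N0=(suspect,v1) N2.N1=(alive,v0) N2.N2=(suspect,v1)
Op 8: N2 marks N0=suspect -> (suspect,v2)
Op 9: gossip N1<->N2 -> N1.N0=(suspect,v2) N1.N1=(alive,v0) N1.N2=(suspect,v1) | N2.N0=(suspect,v2) N2.N1=(alive,v0) N2.N2=(suspect,v1)
Op 10: gossip N0<->N2 -> N0.N0=(suspect,v2) N0.N1=(alive,v0) N0.N2=(suspect,v1) | N2.N0=(suspect,v2) N2.N1=(alive,v0) N2.N2=(suspect,v1)
Op 11: gossip N2<->N1 -> N2.N0=(suspect,v2) N2.N1=(alive,v0) N2.N2=(suspect,v1) | N1.N0=(suspect,v2) N1.N1=(alive,v0) N1.N2=(suspect,v1)
Op 12: gossip N1<->N0 -> N1.N0=(suspect,v2) N1.N1=(alive,v0) N1.N2=(suspect,v1) | N0.N0=(suspect,v2) N0.N1=(alive,v0) N0.N2=(suspect,v1)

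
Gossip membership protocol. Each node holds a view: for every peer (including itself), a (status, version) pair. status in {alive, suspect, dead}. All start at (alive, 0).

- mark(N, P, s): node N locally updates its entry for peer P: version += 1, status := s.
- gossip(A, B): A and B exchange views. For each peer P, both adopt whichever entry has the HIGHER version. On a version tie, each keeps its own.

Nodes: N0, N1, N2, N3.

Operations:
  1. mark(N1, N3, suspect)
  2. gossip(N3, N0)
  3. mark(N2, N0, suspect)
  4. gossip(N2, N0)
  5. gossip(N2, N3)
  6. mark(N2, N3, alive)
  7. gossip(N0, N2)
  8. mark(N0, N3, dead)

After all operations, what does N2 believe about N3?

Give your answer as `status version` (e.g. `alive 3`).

Op 1: N1 marks N3=suspect -> (suspect,v1)
Op 2: gossip N3<->N0 -> N3.N0=(alive,v0) N3.N1=(alive,v0) N3.N2=(alive,v0) N3.N3=(alive,v0) | N0.N0=(alive,v0) N0.N1=(alive,v0) N0.N2=(alive,v0) N0.N3=(alive,v0)
Op 3: N2 marks N0=suspect -> (suspect,v1)
Op 4: gossip N2<->N0 -> N2.N0=(suspect,v1) N2.N1=(alive,v0) N2.N2=(alive,v0) N2.N3=(alive,v0) | N0.N0=(suspect,v1) N0.N1=(alive,v0) N0.N2=(alive,v0) N0.N3=(alive,v0)
Op 5: gossip N2<->N3 -> N2.N0=(suspect,v1) N2.N1=(alive,v0) N2.N2=(alive,v0) N2.N3=(alive,v0) | N3.N0=(suspect,v1) N3.N1=(alive,v0) N3.N2=(alive,v0) N3.N3=(alive,v0)
Op 6: N2 marks N3=alive -> (alive,v1)
Op 7: gossip N0<->N2 -> N0.N0=(suspect,v1) N0.N1=(alive,v0) N0.N2=(alive,v0) N0.N3=(alive,v1) | N2.N0=(suspect,v1) N2.N1=(alive,v0) N2.N2=(alive,v0) N2.N3=(alive,v1)
Op 8: N0 marks N3=dead -> (dead,v2)

Answer: alive 1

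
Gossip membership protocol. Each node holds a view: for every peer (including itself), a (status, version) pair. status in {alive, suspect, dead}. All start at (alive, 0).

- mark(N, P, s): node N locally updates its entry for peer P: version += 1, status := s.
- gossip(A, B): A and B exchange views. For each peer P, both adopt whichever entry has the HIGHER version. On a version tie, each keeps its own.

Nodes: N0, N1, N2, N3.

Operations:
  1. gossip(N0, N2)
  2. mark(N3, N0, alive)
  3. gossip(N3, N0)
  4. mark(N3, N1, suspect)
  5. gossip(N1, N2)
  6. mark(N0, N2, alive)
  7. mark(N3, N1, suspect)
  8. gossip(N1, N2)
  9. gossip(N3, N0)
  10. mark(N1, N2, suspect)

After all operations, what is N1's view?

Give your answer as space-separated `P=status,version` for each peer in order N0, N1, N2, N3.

Op 1: gossip N0<->N2 -> N0.N0=(alive,v0) N0.N1=(alive,v0) N0.N2=(alive,v0) N0.N3=(alive,v0) | N2.N0=(alive,v0) N2.N1=(alive,v0) N2.N2=(alive,v0) N2.N3=(alive,v0)
Op 2: N3 marks N0=alive -> (alive,v1)
Op 3: gossip N3<->N0 -> N3.N0=(alive,v1) N3.N1=(alive,v0) N3.N2=(alive,v0) N3.N3=(alive,v0) | N0.N0=(alive,v1) N0.N1=(alive,v0) N0.N2=(alive,v0) N0.N3=(alive,v0)
Op 4: N3 marks N1=suspect -> (suspect,v1)
Op 5: gossip N1<->N2 -> N1.N0=(alive,v0) N1.N1=(alive,v0) N1.N2=(alive,v0) N1.N3=(alive,v0) | N2.N0=(alive,v0) N2.N1=(alive,v0) N2.N2=(alive,v0) N2.N3=(alive,v0)
Op 6: N0 marks N2=alive -> (alive,v1)
Op 7: N3 marks N1=suspect -> (suspect,v2)
Op 8: gossip N1<->N2 -> N1.N0=(alive,v0) N1.N1=(alive,v0) N1.N2=(alive,v0) N1.N3=(alive,v0) | N2.N0=(alive,v0) N2.N1=(alive,v0) N2.N2=(alive,v0) N2.N3=(alive,v0)
Op 9: gossip N3<->N0 -> N3.N0=(alive,v1) N3.N1=(suspect,v2) N3.N2=(alive,v1) N3.N3=(alive,v0) | N0.N0=(alive,v1) N0.N1=(suspect,v2) N0.N2=(alive,v1) N0.N3=(alive,v0)
Op 10: N1 marks N2=suspect -> (suspect,v1)

Answer: N0=alive,0 N1=alive,0 N2=suspect,1 N3=alive,0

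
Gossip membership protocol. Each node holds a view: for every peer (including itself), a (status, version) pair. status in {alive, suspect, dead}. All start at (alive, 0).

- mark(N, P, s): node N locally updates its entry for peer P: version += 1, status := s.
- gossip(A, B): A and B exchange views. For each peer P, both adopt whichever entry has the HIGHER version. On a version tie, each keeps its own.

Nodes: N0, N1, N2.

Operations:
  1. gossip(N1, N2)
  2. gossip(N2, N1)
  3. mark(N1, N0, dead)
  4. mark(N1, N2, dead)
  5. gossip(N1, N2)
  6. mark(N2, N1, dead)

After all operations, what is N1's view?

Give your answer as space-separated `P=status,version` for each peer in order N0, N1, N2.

Answer: N0=dead,1 N1=alive,0 N2=dead,1

Derivation:
Op 1: gossip N1<->N2 -> N1.N0=(alive,v0) N1.N1=(alive,v0) N1.N2=(alive,v0) | N2.N0=(alive,v0) N2.N1=(alive,v0) N2.N2=(alive,v0)
Op 2: gossip N2<->N1 -> N2.N0=(alive,v0) N2.N1=(alive,v0) N2.N2=(alive,v0) | N1.N0=(alive,v0) N1.N1=(alive,v0) N1.N2=(alive,v0)
Op 3: N1 marks N0=dead -> (dead,v1)
Op 4: N1 marks N2=dead -> (dead,v1)
Op 5: gossip N1<->N2 -> N1.N0=(dead,v1) N1.N1=(alive,v0) N1.N2=(dead,v1) | N2.N0=(dead,v1) N2.N1=(alive,v0) N2.N2=(dead,v1)
Op 6: N2 marks N1=dead -> (dead,v1)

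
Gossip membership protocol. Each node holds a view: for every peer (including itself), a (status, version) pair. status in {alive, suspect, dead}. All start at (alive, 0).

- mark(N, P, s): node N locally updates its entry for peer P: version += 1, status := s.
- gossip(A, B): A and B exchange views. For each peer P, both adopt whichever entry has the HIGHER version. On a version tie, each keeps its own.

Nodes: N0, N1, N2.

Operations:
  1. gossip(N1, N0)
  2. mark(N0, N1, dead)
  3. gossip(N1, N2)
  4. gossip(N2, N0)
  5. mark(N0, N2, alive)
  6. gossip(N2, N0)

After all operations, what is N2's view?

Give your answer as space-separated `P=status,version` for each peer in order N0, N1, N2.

Op 1: gossip N1<->N0 -> N1.N0=(alive,v0) N1.N1=(alive,v0) N1.N2=(alive,v0) | N0.N0=(alive,v0) N0.N1=(alive,v0) N0.N2=(alive,v0)
Op 2: N0 marks N1=dead -> (dead,v1)
Op 3: gossip N1<->N2 -> N1.N0=(alive,v0) N1.N1=(alive,v0) N1.N2=(alive,v0) | N2.N0=(alive,v0) N2.N1=(alive,v0) N2.N2=(alive,v0)
Op 4: gossip N2<->N0 -> N2.N0=(alive,v0) N2.N1=(dead,v1) N2.N2=(alive,v0) | N0.N0=(alive,v0) N0.N1=(dead,v1) N0.N2=(alive,v0)
Op 5: N0 marks N2=alive -> (alive,v1)
Op 6: gossip N2<->N0 -> N2.N0=(alive,v0) N2.N1=(dead,v1) N2.N2=(alive,v1) | N0.N0=(alive,v0) N0.N1=(dead,v1) N0.N2=(alive,v1)

Answer: N0=alive,0 N1=dead,1 N2=alive,1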